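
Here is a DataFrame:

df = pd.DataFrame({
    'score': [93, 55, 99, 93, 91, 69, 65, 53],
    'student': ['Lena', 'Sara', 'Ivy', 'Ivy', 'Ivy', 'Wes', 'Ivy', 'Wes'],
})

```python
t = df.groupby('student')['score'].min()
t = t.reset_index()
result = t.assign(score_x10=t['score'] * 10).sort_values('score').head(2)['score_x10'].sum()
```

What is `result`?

1080

group by student, min of score:
student
Ivy     65
Lena    93
Sara    55
Wes     53
Name: score, dtype: int64
reset_index():
  student  score
0     Ivy     65
1    Lena     93
2    Sara     55
3     Wes     53
add column score_x10 = t['score'] * 10:
  student  score  score_x10
0     Ivy     65        650
1    Lena     93        930
2    Sara     55        550
3     Wes     53        530
sort by score:
  student  score  score_x10
3     Wes     53        530
2    Sara     55        550
0     Ivy     65        650
1    Lena     93        930
take first 2 rows:
  student  score  score_x10
3     Wes     53        530
2    Sara     55        550
sum of column 'score_x10' → 1080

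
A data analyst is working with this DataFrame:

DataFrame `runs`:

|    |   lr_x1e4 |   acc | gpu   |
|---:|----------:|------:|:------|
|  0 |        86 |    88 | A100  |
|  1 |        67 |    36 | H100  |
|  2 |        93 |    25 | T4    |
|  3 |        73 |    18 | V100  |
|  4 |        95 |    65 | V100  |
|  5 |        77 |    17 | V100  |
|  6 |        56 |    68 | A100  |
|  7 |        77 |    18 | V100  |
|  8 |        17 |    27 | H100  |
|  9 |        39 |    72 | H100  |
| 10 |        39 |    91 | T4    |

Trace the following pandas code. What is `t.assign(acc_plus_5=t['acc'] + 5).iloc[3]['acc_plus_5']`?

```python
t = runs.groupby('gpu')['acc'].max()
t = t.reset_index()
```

group by gpu, max of acc:
gpu
A100    88
H100    72
T4      91
V100    65
Name: acc, dtype: int64
reset_index():
    gpu  acc
0  A100   88
1  H100   72
2    T4   91
3  V100   65
add column acc_plus_5 = t['acc'] + 5:
    gpu  acc  acc_plus_5
0  A100   88          93
1  H100   72          77
2    T4   91          96
3  V100   65          70
Finally, value at position 3, column 'acc_plus_5' = 70.

70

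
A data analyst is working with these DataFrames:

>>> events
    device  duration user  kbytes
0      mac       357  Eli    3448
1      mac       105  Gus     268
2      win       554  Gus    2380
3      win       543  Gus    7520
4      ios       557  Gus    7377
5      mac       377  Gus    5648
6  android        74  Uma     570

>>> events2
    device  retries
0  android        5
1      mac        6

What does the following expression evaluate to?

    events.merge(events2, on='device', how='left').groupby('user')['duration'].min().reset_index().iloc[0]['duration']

357

merge on 'device' (how='left') → 7 rows:
    device  duration user  kbytes  retries
0      mac       357  Eli    3448      6.0
1      mac       105  Gus     268      6.0
2      win       554  Gus    2380      NaN
3      win       543  Gus    7520      NaN
4      ios       557  Gus    7377      NaN
5      mac       377  Gus    5648      6.0
6  android        74  Uma     570      5.0
group by user, min of duration:
user
Eli    357
Gus    105
Uma     74
Name: duration, dtype: int64
reset_index():
  user  duration
0  Eli       357
1  Gus       105
2  Uma        74
Hence 357.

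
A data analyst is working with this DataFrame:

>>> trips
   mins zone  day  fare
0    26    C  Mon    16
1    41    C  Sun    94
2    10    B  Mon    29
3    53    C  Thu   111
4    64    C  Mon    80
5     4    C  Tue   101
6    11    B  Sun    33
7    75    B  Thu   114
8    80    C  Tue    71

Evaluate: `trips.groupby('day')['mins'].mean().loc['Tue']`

42.0

group by day, mean of mins:
day
Mon    33.333333
Sun    26.000000
Thu    64.000000
Tue    42.000000
Name: mins, dtype: float64
Reading off the value at index 'Tue', we get 42.0.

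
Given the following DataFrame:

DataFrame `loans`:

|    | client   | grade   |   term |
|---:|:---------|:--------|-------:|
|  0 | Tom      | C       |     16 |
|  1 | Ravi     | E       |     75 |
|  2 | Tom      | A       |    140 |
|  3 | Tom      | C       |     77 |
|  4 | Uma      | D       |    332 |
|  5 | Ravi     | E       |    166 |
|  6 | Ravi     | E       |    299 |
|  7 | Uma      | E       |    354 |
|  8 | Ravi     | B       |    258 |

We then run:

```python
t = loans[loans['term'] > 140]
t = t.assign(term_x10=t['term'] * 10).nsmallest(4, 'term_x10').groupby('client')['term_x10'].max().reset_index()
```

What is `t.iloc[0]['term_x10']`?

2990

filter rows where term > 140:
  client grade  term
4    Uma     D   332
5   Ravi     E   166
6   Ravi     E   299
7    Uma     E   354
8   Ravi     B   258
add column term_x10 = t['term'] * 10:
  client grade  term  term_x10
4    Uma     D   332      3320
5   Ravi     E   166      1660
6   Ravi     E   299      2990
7    Uma     E   354      3540
8   Ravi     B   258      2580
take 4 rows with smallest term_x10:
  client grade  term  term_x10
5   Ravi     E   166      1660
8   Ravi     B   258      2580
6   Ravi     E   299      2990
4    Uma     D   332      3320
group by client, max of term_x10:
client
Ravi    2990
Uma     3320
Name: term_x10, dtype: int64
reset_index():
  client  term_x10
0   Ravi      2990
1    Uma      3320
Finally, value at position 0, column 'term_x10' = 2990.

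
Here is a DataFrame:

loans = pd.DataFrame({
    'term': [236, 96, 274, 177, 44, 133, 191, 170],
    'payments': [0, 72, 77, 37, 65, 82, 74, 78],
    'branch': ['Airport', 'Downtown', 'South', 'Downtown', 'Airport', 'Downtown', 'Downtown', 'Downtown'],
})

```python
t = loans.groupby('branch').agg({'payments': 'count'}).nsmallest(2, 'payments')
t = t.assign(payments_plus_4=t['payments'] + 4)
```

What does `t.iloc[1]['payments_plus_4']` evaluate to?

group by branch, count of payments:
          payments
branch            
Airport          2
Downtown         5
South            1
take 2 rows with smallest payments:
         payments
branch           
South           1
Airport         2
add column payments_plus_4 = t['payments'] + 4:
         payments  payments_plus_4
branch                            
South           1                5
Airport         2                6
Finally, value at position 1, column 'payments_plus_4' = 6.

6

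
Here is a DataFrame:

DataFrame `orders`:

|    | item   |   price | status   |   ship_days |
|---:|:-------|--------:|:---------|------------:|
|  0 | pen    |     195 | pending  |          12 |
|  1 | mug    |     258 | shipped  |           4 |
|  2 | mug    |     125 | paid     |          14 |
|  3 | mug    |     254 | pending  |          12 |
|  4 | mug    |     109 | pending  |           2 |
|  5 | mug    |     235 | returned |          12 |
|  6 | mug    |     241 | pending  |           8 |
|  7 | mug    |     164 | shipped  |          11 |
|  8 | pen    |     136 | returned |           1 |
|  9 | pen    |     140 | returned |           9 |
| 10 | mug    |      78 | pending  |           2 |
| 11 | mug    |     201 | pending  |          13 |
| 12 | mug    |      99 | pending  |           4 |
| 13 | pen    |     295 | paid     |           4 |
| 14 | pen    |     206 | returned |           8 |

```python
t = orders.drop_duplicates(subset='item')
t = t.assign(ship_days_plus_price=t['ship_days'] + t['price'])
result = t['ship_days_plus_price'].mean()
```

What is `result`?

234.5

drop duplicate item (keep=first):
  item  price   status  ship_days
0  pen    195  pending         12
1  mug    258  shipped          4
add column ship_days_plus_price = t['ship_days'] + t['price']:
  item  price   status  ship_days  ship_days_plus_price
0  pen    195  pending         12                   207
1  mug    258  shipped          4                   262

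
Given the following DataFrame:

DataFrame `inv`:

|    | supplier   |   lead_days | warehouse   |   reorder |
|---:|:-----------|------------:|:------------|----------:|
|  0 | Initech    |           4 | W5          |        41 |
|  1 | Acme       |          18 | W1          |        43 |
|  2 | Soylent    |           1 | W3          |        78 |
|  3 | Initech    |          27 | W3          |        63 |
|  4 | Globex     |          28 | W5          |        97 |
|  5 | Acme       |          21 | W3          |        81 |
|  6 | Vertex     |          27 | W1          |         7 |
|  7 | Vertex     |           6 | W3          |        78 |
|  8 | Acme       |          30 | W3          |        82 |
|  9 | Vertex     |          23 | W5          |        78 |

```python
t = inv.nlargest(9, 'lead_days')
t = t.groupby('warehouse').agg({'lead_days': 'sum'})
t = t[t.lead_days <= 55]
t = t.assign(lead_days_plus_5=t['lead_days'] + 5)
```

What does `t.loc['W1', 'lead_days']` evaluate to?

45

take 9 rows with largest lead_days:
  supplier  lead_days warehouse  reorder
8     Acme         30        W3       82
4   Globex         28        W5       97
3  Initech         27        W3       63
6   Vertex         27        W1        7
9   Vertex         23        W5       78
5     Acme         21        W3       81
1     Acme         18        W1       43
7   Vertex          6        W3       78
0  Initech          4        W5       41
group by warehouse, sum of lead_days:
           lead_days
warehouse           
W1                45
W3                84
W5                55
filter rows where lead_days <= 55:
           lead_days
warehouse           
W1                45
W5                55
add column lead_days_plus_5 = t['lead_days'] + 5:
           lead_days  lead_days_plus_5
warehouse                             
W1                45                50
W5                55                60
The value at row 'W1', column 'lead_days' is 45.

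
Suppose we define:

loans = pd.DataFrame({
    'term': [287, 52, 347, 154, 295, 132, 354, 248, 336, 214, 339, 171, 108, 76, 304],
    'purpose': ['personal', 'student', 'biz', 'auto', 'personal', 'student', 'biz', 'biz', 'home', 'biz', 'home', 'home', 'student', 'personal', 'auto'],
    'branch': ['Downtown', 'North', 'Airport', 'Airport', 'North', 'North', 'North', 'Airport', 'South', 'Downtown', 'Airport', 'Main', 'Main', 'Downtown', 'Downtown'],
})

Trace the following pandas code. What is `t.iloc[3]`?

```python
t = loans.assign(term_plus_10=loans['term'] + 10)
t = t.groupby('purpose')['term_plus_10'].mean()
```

add column term_plus_10 = loans['term'] + 10:
    term   purpose    branch  term_plus_10
0    287  personal  Downtown           297
1     52   student     North            62
2    347       biz   Airport           357
3    154      auto   Airport           164
4    295  personal     North           305
5    132   student     North           142
6    354       biz     North           364
7    248       biz   Airport           258
8    336      home     South           346
9    214       biz  Downtown           224
10   339      home   Airport           349
11   171      home      Main           181
12   108   student      Main           118
13    76  personal  Downtown            86
14   304      auto  Downtown           314
group by purpose, mean of term_plus_10:
purpose
auto        239.000000
biz         300.750000
home        292.000000
personal    229.333333
student     107.333333
Name: term_plus_10, dtype: float64
Then the value at position 3: 229.333333333

229.333333333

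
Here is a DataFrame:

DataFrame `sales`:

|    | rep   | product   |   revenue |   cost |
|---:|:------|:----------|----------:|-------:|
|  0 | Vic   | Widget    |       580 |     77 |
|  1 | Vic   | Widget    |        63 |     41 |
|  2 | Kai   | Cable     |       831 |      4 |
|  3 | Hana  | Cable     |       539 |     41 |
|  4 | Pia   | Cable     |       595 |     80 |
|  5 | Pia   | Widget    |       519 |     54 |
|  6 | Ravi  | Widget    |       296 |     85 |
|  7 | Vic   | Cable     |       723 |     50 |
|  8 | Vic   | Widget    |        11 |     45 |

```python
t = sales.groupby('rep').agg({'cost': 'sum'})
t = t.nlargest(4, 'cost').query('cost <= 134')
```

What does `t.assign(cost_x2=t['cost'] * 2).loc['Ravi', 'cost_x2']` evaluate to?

170

group by rep, sum of cost:
      cost
rep       
Hana    41
Kai      4
Pia    134
Ravi    85
Vic    213
take 4 rows with largest cost:
      cost
rep       
Vic    213
Pia    134
Ravi    85
Hana    41
filter rows where cost <= 134:
      cost
rep       
Pia    134
Ravi    85
Hana    41
add column cost_x2 = t['cost'] * 2:
      cost  cost_x2
rep                
Pia    134      268
Ravi    85      170
Hana    41       82
Finally, value at row 'Ravi', column 'cost_x2' = 170.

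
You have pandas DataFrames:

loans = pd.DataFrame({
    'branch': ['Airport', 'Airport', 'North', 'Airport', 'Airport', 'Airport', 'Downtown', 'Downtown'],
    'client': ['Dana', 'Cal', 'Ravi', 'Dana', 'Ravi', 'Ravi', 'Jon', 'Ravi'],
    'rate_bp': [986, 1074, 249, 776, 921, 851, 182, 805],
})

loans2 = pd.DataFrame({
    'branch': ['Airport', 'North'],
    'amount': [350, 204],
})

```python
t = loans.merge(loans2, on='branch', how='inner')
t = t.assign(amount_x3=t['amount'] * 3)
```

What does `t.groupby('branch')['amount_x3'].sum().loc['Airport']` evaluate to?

merge on 'branch' (how='inner') → 6 rows:
    branch client  rate_bp  amount
0  Airport   Dana      986     350
1  Airport    Cal     1074     350
2    North   Ravi      249     204
3  Airport   Dana      776     350
4  Airport   Ravi      921     350
5  Airport   Ravi      851     350
add column amount_x3 = t['amount'] * 3:
    branch client  rate_bp  amount  amount_x3
0  Airport   Dana      986     350       1050
1  Airport    Cal     1074     350       1050
2    North   Ravi      249     204        612
3  Airport   Dana      776     350       1050
4  Airport   Ravi      921     350       1050
5  Airport   Ravi      851     350       1050
group by branch, sum of amount_x3:
branch
Airport    5250
North       612
Name: amount_x3, dtype: int64
value at index 'Airport' → 5250

5250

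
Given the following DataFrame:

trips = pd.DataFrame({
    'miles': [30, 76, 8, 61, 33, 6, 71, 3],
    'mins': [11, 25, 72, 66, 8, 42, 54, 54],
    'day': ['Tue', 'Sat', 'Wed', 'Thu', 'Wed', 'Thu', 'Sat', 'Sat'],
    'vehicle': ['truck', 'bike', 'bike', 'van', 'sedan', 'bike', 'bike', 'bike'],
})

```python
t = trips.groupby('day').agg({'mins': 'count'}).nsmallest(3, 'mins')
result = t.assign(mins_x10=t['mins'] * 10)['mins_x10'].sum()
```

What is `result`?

50

group by day, count of mins:
     mins
day      
Sat     3
Thu     2
Tue     1
Wed     2
take 3 rows with smallest mins:
     mins
day      
Tue     1
Thu     2
Wed     2
add column mins_x10 = t['mins'] * 10:
     mins  mins_x10
day                
Tue     1        10
Thu     2        20
Wed     2        20
Hence 50.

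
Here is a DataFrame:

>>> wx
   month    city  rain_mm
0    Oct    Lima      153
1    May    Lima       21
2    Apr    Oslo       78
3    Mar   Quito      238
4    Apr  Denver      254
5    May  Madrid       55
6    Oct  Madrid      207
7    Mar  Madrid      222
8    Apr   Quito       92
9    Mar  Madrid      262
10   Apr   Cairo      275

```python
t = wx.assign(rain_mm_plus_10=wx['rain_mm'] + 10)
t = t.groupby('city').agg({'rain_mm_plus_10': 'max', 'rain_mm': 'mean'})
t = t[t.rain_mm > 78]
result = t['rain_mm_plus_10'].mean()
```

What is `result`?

add column rain_mm_plus_10 = wx['rain_mm'] + 10:
   month    city  rain_mm  rain_mm_plus_10
0    Oct    Lima      153              163
1    May    Lima       21               31
2    Apr    Oslo       78               88
3    Mar   Quito      238              248
4    Apr  Denver      254              264
5    May  Madrid       55               65
6    Oct  Madrid      207              217
7    Mar  Madrid      222              232
8    Apr   Quito       92              102
9    Mar  Madrid      262              272
10   Apr   Cairo      275              285
group by city: max(rain_mm_plus_10), mean(rain_mm):
        rain_mm_plus_10  rain_mm
city                            
Cairo               285    275.0
Denver              264    254.0
Lima                163     87.0
Madrid              272    186.5
Oslo                 88     78.0
Quito               248    165.0
filter rows where rain_mm > 78:
        rain_mm_plus_10  rain_mm
city                            
Cairo               285    275.0
Denver              264    254.0
Lima                163     87.0
Madrid              272    186.5
Quito               248    165.0

246.4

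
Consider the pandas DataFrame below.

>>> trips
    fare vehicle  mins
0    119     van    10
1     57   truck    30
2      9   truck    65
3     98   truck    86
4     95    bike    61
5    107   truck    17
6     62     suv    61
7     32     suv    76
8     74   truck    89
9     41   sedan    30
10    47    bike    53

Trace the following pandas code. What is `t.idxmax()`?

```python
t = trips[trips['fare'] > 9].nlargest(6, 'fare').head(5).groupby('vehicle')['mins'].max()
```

truck

filter rows where fare > 9:
    fare vehicle  mins
0    119     van    10
1     57   truck    30
3     98   truck    86
4     95    bike    61
5    107   truck    17
6     62     suv    61
7     32     suv    76
8     74   truck    89
9     41   sedan    30
10    47    bike    53
take 6 rows with largest fare:
   fare vehicle  mins
0   119     van    10
5   107   truck    17
3    98   truck    86
4    95    bike    61
8    74   truck    89
6    62     suv    61
take first 5 rows:
   fare vehicle  mins
0   119     van    10
5   107   truck    17
3    98   truck    86
4    95    bike    61
8    74   truck    89
group by vehicle, max of mins:
vehicle
bike     61
truck    89
van      10
Name: mins, dtype: int64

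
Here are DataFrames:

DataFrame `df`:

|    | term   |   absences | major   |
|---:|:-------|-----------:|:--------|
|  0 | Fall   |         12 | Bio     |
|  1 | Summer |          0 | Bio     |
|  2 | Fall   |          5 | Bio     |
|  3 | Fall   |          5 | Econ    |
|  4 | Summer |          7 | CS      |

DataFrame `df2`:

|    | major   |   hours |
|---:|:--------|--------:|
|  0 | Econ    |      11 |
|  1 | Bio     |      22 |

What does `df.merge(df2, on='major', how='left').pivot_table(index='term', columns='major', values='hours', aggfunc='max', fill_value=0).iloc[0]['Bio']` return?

merge on 'major' (how='left') → 5 rows:
     term  absences major  hours
0    Fall        12   Bio   22.0
1  Summer         0   Bio   22.0
2    Fall         5   Bio   22.0
3    Fall         5  Econ   11.0
4  Summer         7    CS    NaN
pivot: rows=term, cols=major, max(hours):
major    Bio  Econ
term              
Fall    22.0  11.0
Summer  22.0   0.0

22.0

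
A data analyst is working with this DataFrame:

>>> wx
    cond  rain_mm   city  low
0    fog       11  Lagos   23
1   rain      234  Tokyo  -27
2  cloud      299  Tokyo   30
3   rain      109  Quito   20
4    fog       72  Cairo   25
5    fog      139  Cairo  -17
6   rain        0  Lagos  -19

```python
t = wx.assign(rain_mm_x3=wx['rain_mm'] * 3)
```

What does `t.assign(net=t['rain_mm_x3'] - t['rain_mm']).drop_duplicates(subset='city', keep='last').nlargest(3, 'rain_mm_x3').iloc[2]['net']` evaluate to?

218

add column rain_mm_x3 = wx['rain_mm'] * 3:
    cond  rain_mm   city  low  rain_mm_x3
0    fog       11  Lagos   23          33
1   rain      234  Tokyo  -27         702
2  cloud      299  Tokyo   30         897
3   rain      109  Quito   20         327
4    fog       72  Cairo   25         216
5    fog      139  Cairo  -17         417
6   rain        0  Lagos  -19           0
add column net = t['rain_mm_x3'] - t['rain_mm']:
    cond  rain_mm   city  low  rain_mm_x3  net
0    fog       11  Lagos   23          33   22
1   rain      234  Tokyo  -27         702  468
2  cloud      299  Tokyo   30         897  598
3   rain      109  Quito   20         327  218
4    fog       72  Cairo   25         216  144
5    fog      139  Cairo  -17         417  278
6   rain        0  Lagos  -19           0    0
drop duplicate city (keep=last):
    cond  rain_mm   city  low  rain_mm_x3  net
2  cloud      299  Tokyo   30         897  598
3   rain      109  Quito   20         327  218
5    fog      139  Cairo  -17         417  278
6   rain        0  Lagos  -19           0    0
take 3 rows with largest rain_mm_x3:
    cond  rain_mm   city  low  rain_mm_x3  net
2  cloud      299  Tokyo   30         897  598
5    fog      139  Cairo  -17         417  278
3   rain      109  Quito   20         327  218
value at position 2, column 'net' → 218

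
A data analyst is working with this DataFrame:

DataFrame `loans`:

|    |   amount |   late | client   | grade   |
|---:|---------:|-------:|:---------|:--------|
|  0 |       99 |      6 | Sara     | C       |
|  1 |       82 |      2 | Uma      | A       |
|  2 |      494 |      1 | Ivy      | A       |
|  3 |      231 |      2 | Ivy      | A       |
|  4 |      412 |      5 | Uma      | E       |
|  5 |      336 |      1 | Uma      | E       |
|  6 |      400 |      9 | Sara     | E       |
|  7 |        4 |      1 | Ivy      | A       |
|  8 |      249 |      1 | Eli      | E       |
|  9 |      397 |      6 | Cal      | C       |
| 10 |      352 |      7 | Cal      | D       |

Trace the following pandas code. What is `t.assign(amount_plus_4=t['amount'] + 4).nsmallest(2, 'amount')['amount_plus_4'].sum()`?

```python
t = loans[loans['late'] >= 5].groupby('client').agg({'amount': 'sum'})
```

filter rows where late >= 5:
    amount  late client grade
0       99     6   Sara     C
4      412     5    Uma     E
6      400     9   Sara     E
9      397     6    Cal     C
10     352     7    Cal     D
group by client, sum of amount:
        amount
client        
Cal        749
Sara       499
Uma        412
add column amount_plus_4 = t['amount'] + 4:
        amount  amount_plus_4
client                       
Cal        749            753
Sara       499            503
Uma        412            416
take 2 rows with smallest amount:
        amount  amount_plus_4
client                       
Uma        412            416
Sara       499            503
Hence 919.

919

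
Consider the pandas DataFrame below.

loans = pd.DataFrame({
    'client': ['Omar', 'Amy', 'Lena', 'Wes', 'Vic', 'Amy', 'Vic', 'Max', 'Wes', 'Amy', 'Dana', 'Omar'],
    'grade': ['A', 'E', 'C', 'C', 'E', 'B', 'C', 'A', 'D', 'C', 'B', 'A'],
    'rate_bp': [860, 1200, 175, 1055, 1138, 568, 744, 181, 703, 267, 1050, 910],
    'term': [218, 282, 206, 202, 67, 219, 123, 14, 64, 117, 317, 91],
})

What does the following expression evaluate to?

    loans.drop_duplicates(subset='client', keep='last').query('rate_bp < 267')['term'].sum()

220

drop duplicate client (keep=last):
   client grade  rate_bp  term
2    Lena     C      175   206
6     Vic     C      744   123
7     Max     A      181    14
8     Wes     D      703    64
9     Amy     C      267   117
10   Dana     B     1050   317
11   Omar     A      910    91
filter rows where rate_bp < 267:
  client grade  rate_bp  term
2   Lena     C      175   206
7    Max     A      181    14
Hence 220.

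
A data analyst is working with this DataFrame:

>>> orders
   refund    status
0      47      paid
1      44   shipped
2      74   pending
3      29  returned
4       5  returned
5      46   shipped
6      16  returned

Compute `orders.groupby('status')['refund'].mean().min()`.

16.6666666667

group by status, mean of refund:
status
paid        47.000000
pending     74.000000
returned    16.666667
shipped     45.000000
Name: refund, dtype: float64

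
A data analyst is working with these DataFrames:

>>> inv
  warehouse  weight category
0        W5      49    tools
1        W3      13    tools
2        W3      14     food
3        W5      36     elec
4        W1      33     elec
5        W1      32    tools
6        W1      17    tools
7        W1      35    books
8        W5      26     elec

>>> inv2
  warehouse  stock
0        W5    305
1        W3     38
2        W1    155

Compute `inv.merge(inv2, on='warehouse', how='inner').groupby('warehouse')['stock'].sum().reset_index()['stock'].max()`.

merge on 'warehouse' (how='inner') → 9 rows:
  warehouse  weight category  stock
0        W5      49    tools    305
1        W3      13    tools     38
2        W3      14     food     38
3        W5      36     elec    305
4        W1      33     elec    155
5        W1      32    tools    155
6        W1      17    tools    155
7        W1      35    books    155
8        W5      26     elec    305
group by warehouse, sum of stock:
warehouse
W1    620
W3     76
W5    915
Name: stock, dtype: int64
reset_index():
  warehouse  stock
0        W1    620
1        W3     76
2        W5    915
The max of column 'stock' is 915.

915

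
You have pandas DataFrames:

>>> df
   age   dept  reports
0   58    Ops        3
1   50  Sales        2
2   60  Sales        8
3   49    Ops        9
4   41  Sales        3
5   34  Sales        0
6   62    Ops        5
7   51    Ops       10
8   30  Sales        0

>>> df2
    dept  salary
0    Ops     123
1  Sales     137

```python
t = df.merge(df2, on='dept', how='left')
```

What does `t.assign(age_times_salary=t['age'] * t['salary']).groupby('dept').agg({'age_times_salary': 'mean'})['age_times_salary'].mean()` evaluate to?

6328.0

merge on 'dept' (how='left') → 9 rows:
   age   dept  reports  salary
0   58    Ops        3     123
1   50  Sales        2     137
2   60  Sales        8     137
3   49    Ops        9     123
4   41  Sales        3     137
5   34  Sales        0     137
6   62    Ops        5     123
7   51    Ops       10     123
8   30  Sales        0     137
add column age_times_salary = t['age'] * t['salary']:
   age   dept  reports  salary  age_times_salary
0   58    Ops        3     123              7134
1   50  Sales        2     137              6850
2   60  Sales        8     137              8220
3   49    Ops        9     123              6027
4   41  Sales        3     137              5617
5   34  Sales        0     137              4658
6   62    Ops        5     123              7626
7   51    Ops       10     123              6273
8   30  Sales        0     137              4110
group by dept, mean of age_times_salary:
       age_times_salary
dept                   
Ops              6765.0
Sales            5891.0
mean of column 'age_times_salary' → 6328.0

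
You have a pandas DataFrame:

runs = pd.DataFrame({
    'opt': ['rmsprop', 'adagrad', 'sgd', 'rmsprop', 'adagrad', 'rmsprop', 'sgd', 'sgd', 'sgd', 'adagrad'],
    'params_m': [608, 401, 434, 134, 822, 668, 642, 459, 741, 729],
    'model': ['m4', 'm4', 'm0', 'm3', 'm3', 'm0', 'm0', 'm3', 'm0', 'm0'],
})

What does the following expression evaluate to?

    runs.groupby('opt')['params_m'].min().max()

group by opt, min of params_m:
opt
adagrad    401
rmsprop    134
sgd        434
Name: params_m, dtype: int64
Hence 434.

434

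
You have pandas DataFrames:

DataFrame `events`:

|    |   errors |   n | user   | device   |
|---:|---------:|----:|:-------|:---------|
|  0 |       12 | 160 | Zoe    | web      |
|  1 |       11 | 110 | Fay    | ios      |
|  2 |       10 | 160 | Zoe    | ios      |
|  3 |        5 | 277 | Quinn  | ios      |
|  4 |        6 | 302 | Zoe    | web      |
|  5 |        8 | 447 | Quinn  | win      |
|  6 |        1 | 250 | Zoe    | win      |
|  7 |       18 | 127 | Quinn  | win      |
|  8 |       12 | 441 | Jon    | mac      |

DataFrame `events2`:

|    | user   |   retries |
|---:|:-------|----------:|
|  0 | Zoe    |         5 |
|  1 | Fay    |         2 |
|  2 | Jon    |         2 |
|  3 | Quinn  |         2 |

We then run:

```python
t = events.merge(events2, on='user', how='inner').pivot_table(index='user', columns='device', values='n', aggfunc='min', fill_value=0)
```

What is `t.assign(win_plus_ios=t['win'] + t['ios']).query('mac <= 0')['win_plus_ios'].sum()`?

924

merge on 'user' (how='inner') → 9 rows:
   errors    n   user device  retries
0      12  160    Zoe    web        5
1      11  110    Fay    ios        2
2      10  160    Zoe    ios        5
3       5  277  Quinn    ios        2
4       6  302    Zoe    web        5
5       8  447  Quinn    win        2
6       1  250    Zoe    win        5
7      18  127  Quinn    win        2
8      12  441    Jon    mac        2
pivot: rows=user, cols=device, min(n):
device  ios  mac  web  win
user                      
Fay     110    0    0    0
Jon       0  441    0    0
Quinn   277    0    0  127
Zoe     160    0  160  250
add column win_plus_ios = t['win'] + t['ios']:
device  ios  mac  web  win  win_plus_ios
user                                    
Fay     110    0    0    0           110
Jon       0  441    0    0             0
Quinn   277    0    0  127           404
Zoe     160    0  160  250           410
filter rows where mac <= 0:
device  ios  mac  web  win  win_plus_ios
user                                    
Fay     110    0    0    0           110
Quinn   277    0    0  127           404
Zoe     160    0  160  250           410
Hence 924.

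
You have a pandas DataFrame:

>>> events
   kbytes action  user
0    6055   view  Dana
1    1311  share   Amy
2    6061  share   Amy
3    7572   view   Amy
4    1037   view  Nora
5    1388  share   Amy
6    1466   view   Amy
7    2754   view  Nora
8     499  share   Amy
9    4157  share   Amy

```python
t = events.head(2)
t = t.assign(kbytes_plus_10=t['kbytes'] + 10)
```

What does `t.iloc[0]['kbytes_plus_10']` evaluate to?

6065

take first 2 rows:
   kbytes action  user
0    6055   view  Dana
1    1311  share   Amy
add column kbytes_plus_10 = t['kbytes'] + 10:
   kbytes action  user  kbytes_plus_10
0    6055   view  Dana            6065
1    1311  share   Amy            1321
value at position 0, column 'kbytes_plus_10' → 6065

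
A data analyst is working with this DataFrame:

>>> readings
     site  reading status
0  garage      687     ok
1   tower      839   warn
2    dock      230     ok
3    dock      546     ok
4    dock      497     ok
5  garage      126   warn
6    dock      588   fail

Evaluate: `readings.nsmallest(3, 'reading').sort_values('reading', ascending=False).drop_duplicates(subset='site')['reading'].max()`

take 3 rows with smallest reading:
     site  reading status
5  garage      126   warn
2    dock      230     ok
4    dock      497     ok
sort by reading descending:
     site  reading status
4    dock      497     ok
2    dock      230     ok
5  garage      126   warn
drop duplicate site (keep=first):
     site  reading status
4    dock      497     ok
5  garage      126   warn
max of column 'reading' → 497

497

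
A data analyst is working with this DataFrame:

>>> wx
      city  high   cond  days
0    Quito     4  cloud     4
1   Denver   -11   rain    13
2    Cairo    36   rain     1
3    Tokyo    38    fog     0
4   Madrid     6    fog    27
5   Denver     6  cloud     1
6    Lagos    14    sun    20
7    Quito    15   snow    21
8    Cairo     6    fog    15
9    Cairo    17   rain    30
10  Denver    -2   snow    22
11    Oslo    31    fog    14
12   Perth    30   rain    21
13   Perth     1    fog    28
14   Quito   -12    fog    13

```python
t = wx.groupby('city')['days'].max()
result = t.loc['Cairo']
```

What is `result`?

group by city, max of days:
city
Cairo     30
Denver    22
Lagos     20
Madrid    27
Oslo      14
Perth     28
Quito     21
Tokyo      0
Name: days, dtype: int64
Then the value at index 'Cairo': 30

30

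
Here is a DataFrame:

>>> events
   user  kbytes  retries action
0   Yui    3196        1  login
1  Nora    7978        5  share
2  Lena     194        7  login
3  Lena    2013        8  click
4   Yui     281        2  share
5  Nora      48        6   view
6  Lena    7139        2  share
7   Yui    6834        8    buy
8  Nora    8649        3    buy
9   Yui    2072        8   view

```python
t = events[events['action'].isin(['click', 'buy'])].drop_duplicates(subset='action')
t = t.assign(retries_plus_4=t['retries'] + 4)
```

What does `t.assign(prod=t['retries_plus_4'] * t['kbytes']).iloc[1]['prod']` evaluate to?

82008

filter rows where action in ['click', 'buy']:
   user  kbytes  retries action
3  Lena    2013        8  click
7   Yui    6834        8    buy
8  Nora    8649        3    buy
drop duplicate action (keep=first):
   user  kbytes  retries action
3  Lena    2013        8  click
7   Yui    6834        8    buy
add column retries_plus_4 = t['retries'] + 4:
   user  kbytes  retries action  retries_plus_4
3  Lena    2013        8  click              12
7   Yui    6834        8    buy              12
add column prod = t['retries_plus_4'] * t['kbytes']:
   user  kbytes  retries action  retries_plus_4   prod
3  Lena    2013        8  click              12  24156
7   Yui    6834        8    buy              12  82008
Finally, value at position 1, column 'prod' = 82008.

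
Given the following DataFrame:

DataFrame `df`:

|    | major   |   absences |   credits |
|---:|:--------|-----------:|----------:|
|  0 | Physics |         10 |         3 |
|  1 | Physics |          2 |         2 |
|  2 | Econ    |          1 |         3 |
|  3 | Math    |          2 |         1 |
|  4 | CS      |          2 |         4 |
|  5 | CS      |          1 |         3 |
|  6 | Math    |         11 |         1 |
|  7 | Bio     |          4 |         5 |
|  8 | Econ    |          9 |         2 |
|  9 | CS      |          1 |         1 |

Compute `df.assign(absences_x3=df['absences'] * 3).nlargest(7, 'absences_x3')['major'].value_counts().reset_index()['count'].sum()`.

add column absences_x3 = df['absences'] * 3:
     major  absences  credits  absences_x3
0  Physics        10        3           30
1  Physics         2        2            6
2     Econ         1        3            3
3     Math         2        1            6
4       CS         2        4            6
5       CS         1        3            3
6     Math        11        1           33
7      Bio         4        5           12
8     Econ         9        2           27
9       CS         1        1            3
take 7 rows with largest absences_x3:
     major  absences  credits  absences_x3
6     Math        11        1           33
0  Physics        10        3           30
8     Econ         9        2           27
7      Bio         4        5           12
1  Physics         2        2            6
3     Math         2        1            6
4       CS         2        4            6
value_counts of major:
major
Math       2
Physics    2
Econ       1
Bio        1
CS         1
Name: count, dtype: int64
reset_index():
     major  count
0     Math      2
1  Physics      2
2     Econ      1
3      Bio      1
4       CS      1
Taking the sum of column 'count' gives 7.

7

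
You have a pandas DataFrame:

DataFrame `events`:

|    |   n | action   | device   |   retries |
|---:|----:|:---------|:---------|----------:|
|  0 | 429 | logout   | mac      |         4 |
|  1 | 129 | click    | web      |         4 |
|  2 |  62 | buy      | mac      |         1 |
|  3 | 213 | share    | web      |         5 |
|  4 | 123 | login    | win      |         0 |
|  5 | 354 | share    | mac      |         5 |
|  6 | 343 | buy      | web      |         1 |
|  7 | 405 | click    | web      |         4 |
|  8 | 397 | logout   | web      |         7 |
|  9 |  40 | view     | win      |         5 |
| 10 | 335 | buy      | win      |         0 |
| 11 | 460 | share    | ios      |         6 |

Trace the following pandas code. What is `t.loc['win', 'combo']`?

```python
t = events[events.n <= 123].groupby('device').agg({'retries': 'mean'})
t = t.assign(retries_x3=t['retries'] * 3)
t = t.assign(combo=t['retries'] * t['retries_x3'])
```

filter rows where n <= 123:
     n action device  retries
2   62    buy    mac        1
4  123  login    win        0
9   40   view    win        5
group by device, mean of retries:
        retries
device         
mac         1.0
win         2.5
add column retries_x3 = t['retries'] * 3:
        retries  retries_x3
device                     
mac         1.0         3.0
win         2.5         7.5
add column combo = t['retries'] * t['retries_x3']:
        retries  retries_x3  combo
device                            
mac         1.0         3.0   3.00
win         2.5         7.5  18.75
The value at row 'win', column 'combo' is 18.75.

18.75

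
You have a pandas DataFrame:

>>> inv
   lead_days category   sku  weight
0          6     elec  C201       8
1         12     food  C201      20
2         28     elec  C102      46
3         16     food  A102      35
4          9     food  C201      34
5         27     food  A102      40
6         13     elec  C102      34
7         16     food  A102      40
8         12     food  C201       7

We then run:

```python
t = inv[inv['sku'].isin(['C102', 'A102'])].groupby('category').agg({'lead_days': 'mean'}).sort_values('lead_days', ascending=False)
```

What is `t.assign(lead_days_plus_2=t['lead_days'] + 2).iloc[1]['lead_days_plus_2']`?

21.6666666667

filter rows where sku in ['C102', 'A102']:
   lead_days category   sku  weight
2         28     elec  C102      46
3         16     food  A102      35
5         27     food  A102      40
6         13     elec  C102      34
7         16     food  A102      40
group by category, mean of lead_days:
          lead_days
category           
elec      20.500000
food      19.666667
sort by lead_days descending:
          lead_days
category           
elec      20.500000
food      19.666667
add column lead_days_plus_2 = t['lead_days'] + 2:
          lead_days  lead_days_plus_2
category                             
elec      20.500000         22.500000
food      19.666667         21.666667
Taking the value at position 1, column 'lead_days_plus_2' gives 21.6666666667.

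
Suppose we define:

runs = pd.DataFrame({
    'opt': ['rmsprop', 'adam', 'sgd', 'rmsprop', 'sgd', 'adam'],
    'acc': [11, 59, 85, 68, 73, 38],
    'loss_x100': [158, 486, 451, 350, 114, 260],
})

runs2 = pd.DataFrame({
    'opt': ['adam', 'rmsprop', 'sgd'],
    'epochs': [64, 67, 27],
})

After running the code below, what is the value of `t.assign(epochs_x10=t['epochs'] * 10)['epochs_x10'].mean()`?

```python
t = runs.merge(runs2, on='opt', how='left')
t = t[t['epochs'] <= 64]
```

merge on 'opt' (how='left') → 6 rows:
       opt  acc  loss_x100  epochs
0  rmsprop   11        158      67
1     adam   59        486      64
2      sgd   85        451      27
3  rmsprop   68        350      67
4      sgd   73        114      27
5     adam   38        260      64
filter rows where epochs <= 64:
    opt  acc  loss_x100  epochs
1  adam   59        486      64
2   sgd   85        451      27
4   sgd   73        114      27
5  adam   38        260      64
add column epochs_x10 = t['epochs'] * 10:
    opt  acc  loss_x100  epochs  epochs_x10
1  adam   59        486      64         640
2   sgd   85        451      27         270
4   sgd   73        114      27         270
5  adam   38        260      64         640
Taking the mean of column 'epochs_x10' gives 455.0.

455.0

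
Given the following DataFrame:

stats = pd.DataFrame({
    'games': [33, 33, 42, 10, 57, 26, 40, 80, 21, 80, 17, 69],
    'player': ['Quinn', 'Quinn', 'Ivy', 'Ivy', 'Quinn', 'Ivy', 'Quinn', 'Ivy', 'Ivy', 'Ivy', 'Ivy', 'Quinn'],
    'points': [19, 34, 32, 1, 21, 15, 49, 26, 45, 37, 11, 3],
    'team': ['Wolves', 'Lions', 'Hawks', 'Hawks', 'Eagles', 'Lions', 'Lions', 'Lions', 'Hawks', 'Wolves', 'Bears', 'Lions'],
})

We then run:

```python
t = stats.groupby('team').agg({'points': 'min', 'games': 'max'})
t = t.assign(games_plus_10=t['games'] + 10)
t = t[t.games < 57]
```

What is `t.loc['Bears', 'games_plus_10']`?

27

group by team: min(points), max(games):
        points  games
team                 
Bears       11     17
Eagles      21     57
Hawks        1     42
Lions        3     80
Wolves      19     80
add column games_plus_10 = t['games'] + 10:
        points  games  games_plus_10
team                                
Bears       11     17             27
Eagles      21     57             67
Hawks        1     42             52
Lions        3     80             90
Wolves      19     80             90
filter rows where games < 57:
       points  games  games_plus_10
team                               
Bears      11     17             27
Hawks       1     42             52
value at row 'Bears', column 'games_plus_10' → 27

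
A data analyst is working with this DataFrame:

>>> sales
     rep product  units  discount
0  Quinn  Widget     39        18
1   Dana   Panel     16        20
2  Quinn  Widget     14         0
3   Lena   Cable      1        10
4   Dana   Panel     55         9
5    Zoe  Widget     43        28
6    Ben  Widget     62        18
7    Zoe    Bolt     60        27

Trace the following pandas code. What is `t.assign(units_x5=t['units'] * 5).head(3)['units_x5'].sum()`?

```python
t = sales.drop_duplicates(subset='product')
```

280

drop duplicate product (keep=first):
     rep product  units  discount
0  Quinn  Widget     39        18
1   Dana   Panel     16        20
3   Lena   Cable      1        10
7    Zoe    Bolt     60        27
add column units_x5 = t['units'] * 5:
     rep product  units  discount  units_x5
0  Quinn  Widget     39        18       195
1   Dana   Panel     16        20        80
3   Lena   Cable      1        10         5
7    Zoe    Bolt     60        27       300
take first 3 rows:
     rep product  units  discount  units_x5
0  Quinn  Widget     39        18       195
1   Dana   Panel     16        20        80
3   Lena   Cable      1        10         5
Reading off the sum of column 'units_x5', we get 280.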